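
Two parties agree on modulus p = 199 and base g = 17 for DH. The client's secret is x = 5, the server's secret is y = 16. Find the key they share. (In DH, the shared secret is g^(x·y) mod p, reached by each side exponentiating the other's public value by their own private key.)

The client sends A = g^x mod p = 17^5 mod 199.
17^1 ≡ 17 (mod 199)
17^2 = (17^1)^2 ≡ 17^2 = 289 ≡ 90 (mod 199)
17^4 = (17^2)^2 ≡ 90^2 = 8100 ≡ 140 (mod 199)
17^5 = 17^4 · 17^1 ≡ 140 · 17 ≡ 191 (mod 199).
So A = 191. The server then computes K = A^y mod p = 191^16 mod 199.
191^1 ≡ 191 (mod 199)
191^2 = (191^1)^2 ≡ 191^2 = 36481 ≡ 64 (mod 199)
191^4 = (191^2)^2 ≡ 64^2 = 4096 ≡ 116 (mod 199)
191^8 = (191^4)^2 ≡ 116^2 = 13456 ≡ 123 (mod 199)
191^16 = (191^8)^2 ≡ 123^2 = 15129 ≡ 5 (mod 199)

5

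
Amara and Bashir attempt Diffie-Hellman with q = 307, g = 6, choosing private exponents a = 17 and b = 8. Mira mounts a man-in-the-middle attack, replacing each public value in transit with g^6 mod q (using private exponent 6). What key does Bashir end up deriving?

Bashir receives Mira's public value M = 6^6 mod 307 instead of the honest one.
6^1 ≡ 6 (mod 307)
6^2 = (6^1)^2 ≡ 6^2 = 36 ≡ 36 (mod 307)
6^4 = (6^2)^2 ≡ 36^2 = 1296 ≡ 68 (mod 307)
6^6 = 6^4 · 6^2 ≡ 68 · 36 ≡ 299 (mod 307).
So M = 299. Bashir computes K = M^8 mod 307.
299^1 ≡ 299 (mod 307)
299^2 = (299^1)^2 ≡ 299^2 = 89401 ≡ 64 (mod 307)
299^4 = (299^2)^2 ≡ 64^2 = 4096 ≡ 105 (mod 307)
299^8 = (299^4)^2 ≡ 105^2 = 11025 ≡ 280 (mod 307)

280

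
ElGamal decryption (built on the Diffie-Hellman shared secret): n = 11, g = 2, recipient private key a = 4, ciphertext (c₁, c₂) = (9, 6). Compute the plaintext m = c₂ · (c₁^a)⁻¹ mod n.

Shared mask s = c₁^a mod n = 9^4 mod 11.
9^1 ≡ 9 (mod 11)
9^2 = (9^1)^2 ≡ 9^2 = 81 ≡ 4 (mod 11)
9^4 = (9^2)^2 ≡ 4^2 = 16 ≡ 5 (mod 11)
So s = 5; s⁻¹ ≡ 9 (mod 11).
m = c₂ · s⁻¹ mod 11 = 6 · 9 mod 11 = 10.

10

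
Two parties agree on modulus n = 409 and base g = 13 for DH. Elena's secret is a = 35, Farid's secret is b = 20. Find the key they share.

193

Farid sends B = g^b mod n = 13^20 mod 409.
13^1 ≡ 13 (mod 409)
13^2 = (13^1)^2 ≡ 13^2 = 169 ≡ 169 (mod 409)
13^4 = (13^2)^2 ≡ 169^2 = 28561 ≡ 340 (mod 409)
13^8 = (13^4)^2 ≡ 340^2 = 115600 ≡ 262 (mod 409)
13^16 = (13^8)^2 ≡ 262^2 = 68644 ≡ 341 (mod 409)
13^20 = 13^16 · 13^4 ≡ 341 · 340 ≡ 193 (mod 409).
So B = 193. Elena then computes K = B^a mod n = 193^35 mod 409.
193^1 ≡ 193 (mod 409)
193^2 = (193^1)^2 ≡ 193^2 = 37249 ≡ 30 (mod 409)
193^4 = (193^2)^2 ≡ 30^2 = 900 ≡ 82 (mod 409)
193^8 = (193^4)^2 ≡ 82^2 = 6724 ≡ 180 (mod 409)
193^16 = (193^8)^2 ≡ 180^2 = 32400 ≡ 89 (mod 409)
193^32 = (193^16)^2 ≡ 89^2 = 7921 ≡ 150 (mod 409)
193^35 = 193^32 · 193^2 · 193^1 ≡ 150 · 30 · 193 ≡ 193 (mod 409).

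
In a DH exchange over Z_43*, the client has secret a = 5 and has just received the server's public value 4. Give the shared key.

35

Shared key K = 4^5 mod 43.
4^1 ≡ 4 (mod 43)
4^2 = (4^1)^2 ≡ 4^2 = 16 ≡ 16 (mod 43)
4^4 = (4^2)^2 ≡ 16^2 = 256 ≡ 41 (mod 43)
4^5 = 4^4 · 4^1 ≡ 41 · 4 ≡ 35 (mod 43).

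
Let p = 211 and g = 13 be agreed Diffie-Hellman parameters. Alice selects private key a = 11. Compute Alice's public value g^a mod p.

Public value = 13^11 mod 211.
13^1 ≡ 13 (mod 211)
13^2 = (13^1)^2 ≡ 13^2 = 169 ≡ 169 (mod 211)
13^4 = (13^2)^2 ≡ 169^2 = 28561 ≡ 76 (mod 211)
13^8 = (13^4)^2 ≡ 76^2 = 5776 ≡ 79 (mod 211)
13^11 = 13^8 · 13^2 · 13^1 ≡ 79 · 169 · 13 ≡ 121 (mod 211).

121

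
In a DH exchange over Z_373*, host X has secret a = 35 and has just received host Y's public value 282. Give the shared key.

Shared key K = 282^35 mod 373.
282^1 ≡ 282 (mod 373)
282^2 = (282^1)^2 ≡ 282^2 = 79524 ≡ 75 (mod 373)
282^4 = (282^2)^2 ≡ 75^2 = 5625 ≡ 30 (mod 373)
282^8 = (282^4)^2 ≡ 30^2 = 900 ≡ 154 (mod 373)
282^16 = (282^8)^2 ≡ 154^2 = 23716 ≡ 217 (mod 373)
282^32 = (282^16)^2 ≡ 217^2 = 47089 ≡ 91 (mod 373)
282^35 = 282^32 · 282^2 · 282^1 ≡ 91 · 75 · 282 ≡ 343 (mod 373).

343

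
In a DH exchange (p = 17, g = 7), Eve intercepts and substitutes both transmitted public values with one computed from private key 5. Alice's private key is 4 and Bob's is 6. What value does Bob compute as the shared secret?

Bob receives Eve's public value M = 7^5 mod 17 instead of the honest one.
7^1 ≡ 7 (mod 17)
7^2 = (7^1)^2 ≡ 7^2 = 49 ≡ 15 (mod 17)
7^4 = (7^2)^2 ≡ 15^2 = 225 ≡ 4 (mod 17)
7^5 = 7^4 · 7^1 ≡ 4 · 7 ≡ 11 (mod 17).
So M = 11. Bob computes K = M^6 mod 17.
11^1 ≡ 11 (mod 17)
11^2 = (11^1)^2 ≡ 11^2 = 121 ≡ 2 (mod 17)
11^4 = (11^2)^2 ≡ 2^2 = 4 ≡ 4 (mod 17)
11^6 = 11^4 · 11^2 ≡ 4 · 2 ≡ 8 (mod 17).

8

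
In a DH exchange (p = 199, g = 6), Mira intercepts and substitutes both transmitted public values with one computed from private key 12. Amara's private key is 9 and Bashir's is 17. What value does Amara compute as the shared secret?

Amara receives Mira's public value M = 6^12 mod 199 instead of the honest one.
6^1 ≡ 6 (mod 199)
6^2 = (6^1)^2 ≡ 6^2 = 36 ≡ 36 (mod 199)
6^4 = (6^2)^2 ≡ 36^2 = 1296 ≡ 102 (mod 199)
6^8 = (6^4)^2 ≡ 102^2 = 10404 ≡ 56 (mod 199)
6^12 = 6^8 · 6^4 ≡ 56 · 102 ≡ 140 (mod 199).
So M = 140. Amara computes K = M^9 mod 199.
140^1 ≡ 140 (mod 199)
140^2 = (140^1)^2 ≡ 140^2 = 19600 ≡ 98 (mod 199)
140^4 = (140^2)^2 ≡ 98^2 = 9604 ≡ 52 (mod 199)
140^8 = (140^4)^2 ≡ 52^2 = 2704 ≡ 117 (mod 199)
140^9 = 140^8 · 140^1 ≡ 117 · 140 ≡ 62 (mod 199).

62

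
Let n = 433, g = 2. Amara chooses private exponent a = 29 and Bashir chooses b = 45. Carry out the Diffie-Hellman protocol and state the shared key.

Bashir sends B = g^b mod n = 2^45 mod 433.
2^1 ≡ 2 (mod 433)
2^2 = (2^1)^2 ≡ 2^2 = 4 ≡ 4 (mod 433)
2^4 = (2^2)^2 ≡ 4^2 = 16 ≡ 16 (mod 433)
2^8 = (2^4)^2 ≡ 16^2 = 256 ≡ 256 (mod 433)
2^16 = (2^8)^2 ≡ 256^2 = 65536 ≡ 153 (mod 433)
2^32 = (2^16)^2 ≡ 153^2 = 23409 ≡ 27 (mod 433)
2^45 = 2^32 · 2^8 · 2^4 · 2^1 ≡ 27 · 256 · 16 · 2 ≡ 354 (mod 433).
So B = 354. Amara then computes K = B^a mod n = 354^29 mod 433.
354^1 ≡ 354 (mod 433)
354^2 = (354^1)^2 ≡ 354^2 = 125316 ≡ 179 (mod 433)
354^4 = (354^2)^2 ≡ 179^2 = 32041 ≡ 432 (mod 433)
354^8 = (354^4)^2 ≡ 432^2 = 186624 ≡ 1 (mod 433)
354^16 = (354^8)^2 ≡ 1^2 = 1 ≡ 1 (mod 433)
354^29 = 354^16 · 354^8 · 354^4 · 354^1 ≡ 1 · 1 · 432 · 354 ≡ 79 (mod 433).

79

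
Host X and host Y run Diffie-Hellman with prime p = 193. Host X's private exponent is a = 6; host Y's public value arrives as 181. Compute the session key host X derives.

Shared key K = 181^6 mod 193.
181^1 ≡ 181 (mod 193)
181^2 = (181^1)^2 ≡ 181^2 = 32761 ≡ 144 (mod 193)
181^4 = (181^2)^2 ≡ 144^2 = 20736 ≡ 85 (mod 193)
181^6 = 181^4 · 181^2 ≡ 85 · 144 ≡ 81 (mod 193).

81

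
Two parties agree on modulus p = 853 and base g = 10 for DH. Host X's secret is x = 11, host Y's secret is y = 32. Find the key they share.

222

Host Y sends B = g^y mod p = 10^32 mod 853.
10^1 ≡ 10 (mod 853)
10^2 = (10^1)^2 ≡ 10^2 = 100 ≡ 100 (mod 853)
10^4 = (10^2)^2 ≡ 100^2 = 10000 ≡ 617 (mod 853)
10^8 = (10^4)^2 ≡ 617^2 = 380689 ≡ 251 (mod 853)
10^16 = (10^8)^2 ≡ 251^2 = 63001 ≡ 732 (mod 853)
10^32 = (10^16)^2 ≡ 732^2 = 535824 ≡ 140 (mod 853)
So B = 140. Host X then computes K = B^x mod p = 140^11 mod 853.
140^1 ≡ 140 (mod 853)
140^2 = (140^1)^2 ≡ 140^2 = 19600 ≡ 834 (mod 853)
140^4 = (140^2)^2 ≡ 834^2 = 695556 ≡ 361 (mod 853)
140^8 = (140^4)^2 ≡ 361^2 = 130321 ≡ 665 (mod 853)
140^11 = 140^8 · 140^2 · 140^1 ≡ 665 · 834 · 140 ≡ 222 (mod 853).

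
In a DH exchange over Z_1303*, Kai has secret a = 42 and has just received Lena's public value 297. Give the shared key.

Shared key K = 297^42 mod 1303.
297^1 ≡ 297 (mod 1303)
297^2 = (297^1)^2 ≡ 297^2 = 88209 ≡ 908 (mod 1303)
297^4 = (297^2)^2 ≡ 908^2 = 824464 ≡ 968 (mod 1303)
297^8 = (297^4)^2 ≡ 968^2 = 937024 ≡ 167 (mod 1303)
297^16 = (297^8)^2 ≡ 167^2 = 27889 ≡ 526 (mod 1303)
297^32 = (297^16)^2 ≡ 526^2 = 276676 ≡ 440 (mod 1303)
297^42 = 297^32 · 297^8 · 297^2 ≡ 440 · 167 · 908 ≡ 1028 (mod 1303).

1028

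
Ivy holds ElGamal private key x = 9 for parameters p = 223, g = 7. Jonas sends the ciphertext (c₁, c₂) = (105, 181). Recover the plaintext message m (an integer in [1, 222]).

Shared mask s = c₁^x mod p = 105^9 mod 223.
105^1 ≡ 105 (mod 223)
105^2 = (105^1)^2 ≡ 105^2 = 11025 ≡ 98 (mod 223)
105^4 = (105^2)^2 ≡ 98^2 = 9604 ≡ 15 (mod 223)
105^8 = (105^4)^2 ≡ 15^2 = 225 ≡ 2 (mod 223)
105^9 = 105^8 · 105^1 ≡ 2 · 105 ≡ 210 (mod 223).
So s = 210; s⁻¹ ≡ 120 (mod 223).
m = c₂ · s⁻¹ mod 223 = 181 · 120 mod 223 = 89.

89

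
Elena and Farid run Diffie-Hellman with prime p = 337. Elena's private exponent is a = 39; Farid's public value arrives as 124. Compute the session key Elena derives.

125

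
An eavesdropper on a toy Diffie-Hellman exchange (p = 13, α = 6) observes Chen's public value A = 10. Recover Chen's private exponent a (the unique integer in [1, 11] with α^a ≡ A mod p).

Try successive powers of 6 modulo 13:
6^1 ≡ 6
6^2 ≡ 10
Found: a = 2.

2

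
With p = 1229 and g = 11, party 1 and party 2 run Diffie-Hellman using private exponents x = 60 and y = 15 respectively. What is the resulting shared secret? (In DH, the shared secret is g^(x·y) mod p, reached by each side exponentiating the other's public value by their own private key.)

463

Party 2 sends B = g^y mod p = 11^15 mod 1229.
11^1 ≡ 11 (mod 1229)
11^2 = (11^1)^2 ≡ 11^2 = 121 ≡ 121 (mod 1229)
11^4 = (11^2)^2 ≡ 121^2 = 14641 ≡ 1122 (mod 1229)
11^8 = (11^4)^2 ≡ 1122^2 = 1258884 ≡ 388 (mod 1229)
11^15 = 11^8 · 11^4 · 11^2 · 11^1 ≡ 388 · 1122 · 121 · 11 ≡ 502 (mod 1229).
So B = 502. Party 1 then computes K = B^x mod p = 502^60 mod 1229.
502^1 ≡ 502 (mod 1229)
502^2 = (502^1)^2 ≡ 502^2 = 252004 ≡ 59 (mod 1229)
502^4 = (502^2)^2 ≡ 59^2 = 3481 ≡ 1023 (mod 1229)
502^8 = (502^4)^2 ≡ 1023^2 = 1046529 ≡ 650 (mod 1229)
502^16 = (502^8)^2 ≡ 650^2 = 422500 ≡ 953 (mod 1229)
502^32 = (502^16)^2 ≡ 953^2 = 908209 ≡ 1207 (mod 1229)
502^60 = 502^32 · 502^16 · 502^8 · 502^4 ≡ 1207 · 953 · 650 · 1023 ≡ 463 (mod 1229).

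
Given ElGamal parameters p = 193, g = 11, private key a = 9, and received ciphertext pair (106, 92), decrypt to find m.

116

Shared mask s = c₁^a mod p = 106^9 mod 193.
106^1 ≡ 106 (mod 193)
106^2 = (106^1)^2 ≡ 106^2 = 11236 ≡ 42 (mod 193)
106^4 = (106^2)^2 ≡ 42^2 = 1764 ≡ 27 (mod 193)
106^8 = (106^4)^2 ≡ 27^2 = 729 ≡ 150 (mod 193)
106^9 = 106^8 · 106^1 ≡ 150 · 106 ≡ 74 (mod 193).
So s = 74; s⁻¹ ≡ 60 (mod 193).
m = c₂ · s⁻¹ mod 193 = 92 · 60 mod 193 = 116.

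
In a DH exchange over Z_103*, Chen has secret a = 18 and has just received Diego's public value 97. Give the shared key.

Shared key K = 97^18 mod 103.
97^1 ≡ 97 (mod 103)
97^2 = (97^1)^2 ≡ 97^2 = 9409 ≡ 36 (mod 103)
97^4 = (97^2)^2 ≡ 36^2 = 1296 ≡ 60 (mod 103)
97^8 = (97^4)^2 ≡ 60^2 = 3600 ≡ 98 (mod 103)
97^16 = (97^8)^2 ≡ 98^2 = 9604 ≡ 25 (mod 103)
97^18 = 97^16 · 97^2 ≡ 25 · 36 ≡ 76 (mod 103).

76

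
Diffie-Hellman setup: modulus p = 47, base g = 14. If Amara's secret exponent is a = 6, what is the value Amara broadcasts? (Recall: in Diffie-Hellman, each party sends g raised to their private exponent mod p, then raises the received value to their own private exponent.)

42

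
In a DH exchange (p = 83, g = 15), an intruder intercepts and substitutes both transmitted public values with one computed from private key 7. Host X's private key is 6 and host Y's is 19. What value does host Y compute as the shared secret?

Host Y receives an intruder's public value M = 15^7 mod 83 instead of the honest one.
15^1 ≡ 15 (mod 83)
15^2 = (15^1)^2 ≡ 15^2 = 225 ≡ 59 (mod 83)
15^4 = (15^2)^2 ≡ 59^2 = 3481 ≡ 78 (mod 83)
15^7 = 15^4 · 15^2 · 15^1 ≡ 78 · 59 · 15 ≡ 57 (mod 83).
So M = 57. Host Y computes K = M^19 mod 83.
57^1 ≡ 57 (mod 83)
57^2 = (57^1)^2 ≡ 57^2 = 3249 ≡ 12 (mod 83)
57^4 = (57^2)^2 ≡ 12^2 = 144 ≡ 61 (mod 83)
57^8 = (57^4)^2 ≡ 61^2 = 3721 ≡ 69 (mod 83)
57^16 = (57^8)^2 ≡ 69^2 = 4761 ≡ 30 (mod 83)
57^19 = 57^16 · 57^2 · 57^1 ≡ 30 · 12 · 57 ≡ 19 (mod 83).

19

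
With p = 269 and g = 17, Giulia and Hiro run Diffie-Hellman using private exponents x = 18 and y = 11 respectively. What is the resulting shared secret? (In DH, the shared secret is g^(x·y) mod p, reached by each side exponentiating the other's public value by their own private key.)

255

Giulia sends A = g^x mod p = 17^18 mod 269.
17^1 ≡ 17 (mod 269)
17^2 = (17^1)^2 ≡ 17^2 = 289 ≡ 20 (mod 269)
17^4 = (17^2)^2 ≡ 20^2 = 400 ≡ 131 (mod 269)
17^8 = (17^4)^2 ≡ 131^2 = 17161 ≡ 214 (mod 269)
17^16 = (17^8)^2 ≡ 214^2 = 45796 ≡ 66 (mod 269)
17^18 = 17^16 · 17^2 ≡ 66 · 20 ≡ 244 (mod 269).
So A = 244. Hiro then computes K = A^y mod p = 244^11 mod 269.
244^1 ≡ 244 (mod 269)
244^2 = (244^1)^2 ≡ 244^2 = 59536 ≡ 87 (mod 269)
244^4 = (244^2)^2 ≡ 87^2 = 7569 ≡ 37 (mod 269)
244^8 = (244^4)^2 ≡ 37^2 = 1369 ≡ 24 (mod 269)
244^11 = 244^8 · 244^2 · 244^1 ≡ 24 · 87 · 244 ≡ 255 (mod 269).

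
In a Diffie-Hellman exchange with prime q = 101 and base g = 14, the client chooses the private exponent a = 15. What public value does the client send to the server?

100

Public value = 14^15 mod 101.
14^1 ≡ 14 (mod 101)
14^2 = (14^1)^2 ≡ 14^2 = 196 ≡ 95 (mod 101)
14^4 = (14^2)^2 ≡ 95^2 = 9025 ≡ 36 (mod 101)
14^8 = (14^4)^2 ≡ 36^2 = 1296 ≡ 84 (mod 101)
14^15 = 14^8 · 14^4 · 14^2 · 14^1 ≡ 84 · 36 · 95 · 14 ≡ 100 (mod 101).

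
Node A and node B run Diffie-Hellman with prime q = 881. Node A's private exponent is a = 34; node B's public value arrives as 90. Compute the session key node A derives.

90

Shared key K = 90^34 mod 881.
90^1 ≡ 90 (mod 881)
90^2 = (90^1)^2 ≡ 90^2 = 8100 ≡ 171 (mod 881)
90^4 = (90^2)^2 ≡ 171^2 = 29241 ≡ 168 (mod 881)
90^8 = (90^4)^2 ≡ 168^2 = 28224 ≡ 32 (mod 881)
90^16 = (90^8)^2 ≡ 32^2 = 1024 ≡ 143 (mod 881)
90^32 = (90^16)^2 ≡ 143^2 = 20449 ≡ 186 (mod 881)
90^34 = 90^32 · 90^2 ≡ 186 · 171 ≡ 90 (mod 881).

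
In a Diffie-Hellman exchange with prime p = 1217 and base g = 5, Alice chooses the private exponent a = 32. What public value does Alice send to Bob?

Public value = 5^32 mod 1217.
5^1 ≡ 5 (mod 1217)
5^2 = (5^1)^2 ≡ 5^2 = 25 ≡ 25 (mod 1217)
5^4 = (5^2)^2 ≡ 25^2 = 625 ≡ 625 (mod 1217)
5^8 = (5^4)^2 ≡ 625^2 = 390625 ≡ 1185 (mod 1217)
5^16 = (5^8)^2 ≡ 1185^2 = 1404225 ≡ 1024 (mod 1217)
5^32 = (5^16)^2 ≡ 1024^2 = 1048576 ≡ 739 (mod 1217)

739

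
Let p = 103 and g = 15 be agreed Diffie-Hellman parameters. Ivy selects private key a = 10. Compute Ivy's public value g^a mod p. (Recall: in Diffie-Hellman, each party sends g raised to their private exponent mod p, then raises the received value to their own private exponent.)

Public value = 15^10 mod 103.
15^1 ≡ 15 (mod 103)
15^2 = (15^1)^2 ≡ 15^2 = 225 ≡ 19 (mod 103)
15^4 = (15^2)^2 ≡ 19^2 = 361 ≡ 52 (mod 103)
15^8 = (15^4)^2 ≡ 52^2 = 2704 ≡ 26 (mod 103)
15^10 = 15^8 · 15^2 ≡ 26 · 19 ≡ 82 (mod 103).

82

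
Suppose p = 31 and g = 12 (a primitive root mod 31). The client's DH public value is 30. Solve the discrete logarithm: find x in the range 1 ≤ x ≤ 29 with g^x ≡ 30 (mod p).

Try successive powers of 12 modulo 31:
12^1 ≡ 12
12^2 ≡ 20
12^3 ≡ 23
12^4 ≡ 28
12^5 ≡ 26
12^6 ≡ 2
12^7 ≡ 24
12^8 ≡ 9
12^9 ≡ 15
12^10 ≡ 25
12^11 ≡ 21
12^12 ≡ 4
12^13 ≡ 17
12^14 ≡ 18
12^15 ≡ 30
Found: x = 15.

15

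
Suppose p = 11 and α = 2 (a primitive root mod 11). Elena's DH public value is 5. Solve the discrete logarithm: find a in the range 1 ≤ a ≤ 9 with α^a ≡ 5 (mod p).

Try successive powers of 2 modulo 11:
2^1 ≡ 2
2^2 ≡ 4
2^3 ≡ 8
2^4 ≡ 5
Found: a = 4.

4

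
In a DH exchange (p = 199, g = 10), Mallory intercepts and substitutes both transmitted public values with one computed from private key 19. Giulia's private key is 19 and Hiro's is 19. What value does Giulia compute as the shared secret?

Giulia receives Mallory's public value M = 10^19 mod 199 instead of the honest one.
10^1 ≡ 10 (mod 199)
10^2 = (10^1)^2 ≡ 10^2 = 100 ≡ 100 (mod 199)
10^4 = (10^2)^2 ≡ 100^2 = 10000 ≡ 50 (mod 199)
10^8 = (10^4)^2 ≡ 50^2 = 2500 ≡ 112 (mod 199)
10^16 = (10^8)^2 ≡ 112^2 = 12544 ≡ 7 (mod 199)
10^19 = 10^16 · 10^2 · 10^1 ≡ 7 · 100 · 10 ≡ 35 (mod 199).
So M = 35. Giulia computes K = M^19 mod 199.
35^1 ≡ 35 (mod 199)
35^2 = (35^1)^2 ≡ 35^2 = 1225 ≡ 31 (mod 199)
35^4 = (35^2)^2 ≡ 31^2 = 961 ≡ 165 (mod 199)
35^8 = (35^4)^2 ≡ 165^2 = 27225 ≡ 161 (mod 199)
35^16 = (35^8)^2 ≡ 161^2 = 25921 ≡ 51 (mod 199)
35^19 = 35^16 · 35^2 · 35^1 ≡ 51 · 31 · 35 ≡ 13 (mod 199).

13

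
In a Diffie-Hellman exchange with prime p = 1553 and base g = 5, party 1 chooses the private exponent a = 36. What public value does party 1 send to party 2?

184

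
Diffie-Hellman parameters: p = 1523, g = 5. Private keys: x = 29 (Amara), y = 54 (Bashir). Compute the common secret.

Bashir sends B = g^y mod p = 5^54 mod 1523.
5^1 ≡ 5 (mod 1523)
5^2 = (5^1)^2 ≡ 5^2 = 25 ≡ 25 (mod 1523)
5^4 = (5^2)^2 ≡ 25^2 = 625 ≡ 625 (mod 1523)
5^8 = (5^4)^2 ≡ 625^2 = 390625 ≡ 737 (mod 1523)
5^16 = (5^8)^2 ≡ 737^2 = 543169 ≡ 981 (mod 1523)
5^32 = (5^16)^2 ≡ 981^2 = 962361 ≡ 1348 (mod 1523)
5^54 = 5^32 · 5^16 · 5^4 · 5^2 ≡ 1348 · 981 · 625 · 25 ≡ 1473 (mod 1523).
So B = 1473. Amara then computes K = B^x mod p = 1473^29 mod 1523.
1473^1 ≡ 1473 (mod 1523)
1473^2 = (1473^1)^2 ≡ 1473^2 = 2169729 ≡ 977 (mod 1523)
1473^4 = (1473^2)^2 ≡ 977^2 = 954529 ≡ 1131 (mod 1523)
1473^8 = (1473^4)^2 ≡ 1131^2 = 1279161 ≡ 1364 (mod 1523)
1473^16 = (1473^8)^2 ≡ 1364^2 = 1860496 ≡ 913 (mod 1523)
1473^29 = 1473^16 · 1473^8 · 1473^4 · 1473^1 ≡ 913 · 1364 · 1131 · 1473 ≡ 1492 (mod 1523).

1492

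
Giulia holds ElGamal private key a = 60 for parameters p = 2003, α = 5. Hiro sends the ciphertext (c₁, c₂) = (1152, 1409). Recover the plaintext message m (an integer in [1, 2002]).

Shared mask s = c₁^a mod p = 1152^60 mod 2003.
1152^1 ≡ 1152 (mod 2003)
1152^2 = (1152^1)^2 ≡ 1152^2 = 1327104 ≡ 1118 (mod 2003)
1152^4 = (1152^2)^2 ≡ 1118^2 = 1249924 ≡ 52 (mod 2003)
1152^8 = (1152^4)^2 ≡ 52^2 = 2704 ≡ 701 (mod 2003)
1152^16 = (1152^8)^2 ≡ 701^2 = 491401 ≡ 666 (mod 2003)
1152^32 = (1152^16)^2 ≡ 666^2 = 443556 ≡ 893 (mod 2003)
1152^60 = 1152^32 · 1152^16 · 1152^8 · 1152^4 ≡ 893 · 666 · 701 · 52 ≡ 1199 (mod 2003).
So s = 1199; s⁻¹ ≡ 715 (mod 2003).
m = c₂ · s⁻¹ mod 2003 = 1409 · 715 mod 2003 = 1929.

1929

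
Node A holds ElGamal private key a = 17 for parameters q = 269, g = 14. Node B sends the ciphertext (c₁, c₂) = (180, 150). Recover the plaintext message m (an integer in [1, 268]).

Shared mask s = c₁^a mod q = 180^17 mod 269.
180^1 ≡ 180 (mod 269)
180^2 = (180^1)^2 ≡ 180^2 = 32400 ≡ 120 (mod 269)
180^4 = (180^2)^2 ≡ 120^2 = 14400 ≡ 143 (mod 269)
180^8 = (180^4)^2 ≡ 143^2 = 20449 ≡ 5 (mod 269)
180^16 = (180^8)^2 ≡ 5^2 = 25 ≡ 25 (mod 269)
180^17 = 180^16 · 180^1 ≡ 25 · 180 ≡ 196 (mod 269).
So s = 196; s⁻¹ ≡ 70 (mod 269).
m = c₂ · s⁻¹ mod 269 = 150 · 70 mod 269 = 9.

9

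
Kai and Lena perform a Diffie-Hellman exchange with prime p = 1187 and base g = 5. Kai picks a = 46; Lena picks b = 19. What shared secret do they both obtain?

Lena sends B = g^b mod p = 5^19 mod 1187.
5^1 ≡ 5 (mod 1187)
5^2 = (5^1)^2 ≡ 5^2 = 25 ≡ 25 (mod 1187)
5^4 = (5^2)^2 ≡ 25^2 = 625 ≡ 625 (mod 1187)
5^8 = (5^4)^2 ≡ 625^2 = 390625 ≡ 102 (mod 1187)
5^16 = (5^8)^2 ≡ 102^2 = 10404 ≡ 908 (mod 1187)
5^19 = 5^16 · 5^2 · 5^1 ≡ 908 · 25 · 5 ≡ 735 (mod 1187).
So B = 735. Kai then computes K = B^a mod p = 735^46 mod 1187.
735^1 ≡ 735 (mod 1187)
735^2 = (735^1)^2 ≡ 735^2 = 540225 ≡ 140 (mod 1187)
735^4 = (735^2)^2 ≡ 140^2 = 19600 ≡ 608 (mod 1187)
735^8 = (735^4)^2 ≡ 608^2 = 369664 ≡ 507 (mod 1187)
735^16 = (735^8)^2 ≡ 507^2 = 257049 ≡ 657 (mod 1187)
735^32 = (735^16)^2 ≡ 657^2 = 431649 ≡ 768 (mod 1187)
735^46 = 735^32 · 735^8 · 735^4 · 735^2 ≡ 768 · 507 · 608 · 140 ≡ 484 (mod 1187).

484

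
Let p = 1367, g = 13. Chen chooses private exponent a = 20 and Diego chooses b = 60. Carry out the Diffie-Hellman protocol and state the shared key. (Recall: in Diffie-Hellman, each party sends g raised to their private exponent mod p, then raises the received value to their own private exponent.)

Diego sends B = g^b mod p = 13^60 mod 1367.
13^1 ≡ 13 (mod 1367)
13^2 = (13^1)^2 ≡ 13^2 = 169 ≡ 169 (mod 1367)
13^4 = (13^2)^2 ≡ 169^2 = 28561 ≡ 1221 (mod 1367)
13^8 = (13^4)^2 ≡ 1221^2 = 1490841 ≡ 811 (mod 1367)
13^16 = (13^8)^2 ≡ 811^2 = 657721 ≡ 194 (mod 1367)
13^32 = (13^16)^2 ≡ 194^2 = 37636 ≡ 727 (mod 1367)
13^60 = 13^32 · 13^16 · 13^8 · 13^4 ≡ 727 · 194 · 811 · 1221 ≡ 921 (mod 1367).
So B = 921. Chen then computes K = B^a mod p = 921^20 mod 1367.
921^1 ≡ 921 (mod 1367)
921^2 = (921^1)^2 ≡ 921^2 = 848241 ≡ 701 (mod 1367)
921^4 = (921^2)^2 ≡ 701^2 = 491401 ≡ 648 (mod 1367)
921^8 = (921^4)^2 ≡ 648^2 = 419904 ≡ 235 (mod 1367)
921^16 = (921^8)^2 ≡ 235^2 = 55225 ≡ 545 (mod 1367)
921^20 = 921^16 · 921^4 ≡ 545 · 648 ≡ 474 (mod 1367).

474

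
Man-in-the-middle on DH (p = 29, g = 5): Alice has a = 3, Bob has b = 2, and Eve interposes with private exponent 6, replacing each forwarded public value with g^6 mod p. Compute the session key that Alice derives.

Alice receives Eve's public value M = 5^6 mod 29 instead of the honest one.
5^1 ≡ 5 (mod 29)
5^2 = (5^1)^2 ≡ 5^2 = 25 ≡ 25 (mod 29)
5^4 = (5^2)^2 ≡ 25^2 = 625 ≡ 16 (mod 29)
5^6 = 5^4 · 5^2 ≡ 16 · 25 ≡ 23 (mod 29).
So M = 23. Alice computes K = M^3 mod 29.
23^1 ≡ 23 (mod 29)
23^2 = (23^1)^2 ≡ 23^2 = 529 ≡ 7 (mod 29)
23^3 = 23^2 · 23^1 ≡ 7 · 23 ≡ 16 (mod 29).

16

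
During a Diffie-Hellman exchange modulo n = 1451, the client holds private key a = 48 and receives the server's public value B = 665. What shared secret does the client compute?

Shared key K = 665^48 mod 1451.
665^1 ≡ 665 (mod 1451)
665^2 = (665^1)^2 ≡ 665^2 = 442225 ≡ 1121 (mod 1451)
665^4 = (665^2)^2 ≡ 1121^2 = 1256641 ≡ 75 (mod 1451)
665^8 = (665^4)^2 ≡ 75^2 = 5625 ≡ 1272 (mod 1451)
665^16 = (665^8)^2 ≡ 1272^2 = 1617984 ≡ 119 (mod 1451)
665^32 = (665^16)^2 ≡ 119^2 = 14161 ≡ 1102 (mod 1451)
665^48 = 665^32 · 665^16 ≡ 1102 · 119 ≡ 548 (mod 1451).

548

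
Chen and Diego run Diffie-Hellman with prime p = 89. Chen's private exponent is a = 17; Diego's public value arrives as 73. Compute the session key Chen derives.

Shared key K = 73^17 mod 89.
73^1 ≡ 73 (mod 89)
73^2 = (73^1)^2 ≡ 73^2 = 5329 ≡ 78 (mod 89)
73^4 = (73^2)^2 ≡ 78^2 = 6084 ≡ 32 (mod 89)
73^8 = (73^4)^2 ≡ 32^2 = 1024 ≡ 45 (mod 89)
73^16 = (73^8)^2 ≡ 45^2 = 2025 ≡ 67 (mod 89)
73^17 = 73^16 · 73^1 ≡ 67 · 73 ≡ 85 (mod 89).

85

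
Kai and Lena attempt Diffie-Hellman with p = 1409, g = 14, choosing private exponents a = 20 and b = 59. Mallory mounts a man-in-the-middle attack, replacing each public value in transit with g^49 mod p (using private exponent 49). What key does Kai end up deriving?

199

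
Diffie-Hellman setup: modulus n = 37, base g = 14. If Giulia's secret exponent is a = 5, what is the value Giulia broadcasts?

29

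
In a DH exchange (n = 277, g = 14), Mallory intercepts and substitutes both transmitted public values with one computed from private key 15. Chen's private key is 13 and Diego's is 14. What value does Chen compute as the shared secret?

Chen receives Mallory's public value M = 14^15 mod 277 instead of the honest one.
14^1 ≡ 14 (mod 277)
14^2 = (14^1)^2 ≡ 14^2 = 196 ≡ 196 (mod 277)
14^4 = (14^2)^2 ≡ 196^2 = 38416 ≡ 190 (mod 277)
14^8 = (14^4)^2 ≡ 190^2 = 36100 ≡ 90 (mod 277)
14^15 = 14^8 · 14^4 · 14^2 · 14^1 ≡ 90 · 190 · 196 · 14 ≡ 262 (mod 277).
So M = 262. Chen computes K = M^13 mod 277.
262^1 ≡ 262 (mod 277)
262^2 = (262^1)^2 ≡ 262^2 = 68644 ≡ 225 (mod 277)
262^4 = (262^2)^2 ≡ 225^2 = 50625 ≡ 211 (mod 277)
262^8 = (262^4)^2 ≡ 211^2 = 44521 ≡ 201 (mod 277)
262^13 = 262^8 · 262^4 · 262^1 ≡ 201 · 211 · 262 ≡ 104 (mod 277).

104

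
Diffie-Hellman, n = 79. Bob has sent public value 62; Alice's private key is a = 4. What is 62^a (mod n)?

18

Shared key K = 62^4 mod 79.
62^1 ≡ 62 (mod 79)
62^2 = (62^1)^2 ≡ 62^2 = 3844 ≡ 52 (mod 79)
62^4 = (62^2)^2 ≡ 52^2 = 2704 ≡ 18 (mod 79)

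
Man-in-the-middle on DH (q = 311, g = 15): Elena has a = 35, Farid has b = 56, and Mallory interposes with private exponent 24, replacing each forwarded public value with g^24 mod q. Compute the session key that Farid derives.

Farid receives Mallory's public value M = 15^24 mod 311 instead of the honest one.
15^1 ≡ 15 (mod 311)
15^2 = (15^1)^2 ≡ 15^2 = 225 ≡ 225 (mod 311)
15^4 = (15^2)^2 ≡ 225^2 = 50625 ≡ 243 (mod 311)
15^8 = (15^4)^2 ≡ 243^2 = 59049 ≡ 270 (mod 311)
15^16 = (15^8)^2 ≡ 270^2 = 72900 ≡ 126 (mod 311)
15^24 = 15^16 · 15^8 ≡ 126 · 270 ≡ 121 (mod 311).
So M = 121. Farid computes K = M^56 mod 311.
121^1 ≡ 121 (mod 311)
121^2 = (121^1)^2 ≡ 121^2 = 14641 ≡ 24 (mod 311)
121^4 = (121^2)^2 ≡ 24^2 = 576 ≡ 265 (mod 311)
121^8 = (121^4)^2 ≡ 265^2 = 70225 ≡ 250 (mod 311)
121^16 = (121^8)^2 ≡ 250^2 = 62500 ≡ 300 (mod 311)
121^32 = (121^16)^2 ≡ 300^2 = 90000 ≡ 121 (mod 311)
121^56 = 121^32 · 121^16 · 121^8 ≡ 121 · 300 · 250 ≡ 20 (mod 311).

20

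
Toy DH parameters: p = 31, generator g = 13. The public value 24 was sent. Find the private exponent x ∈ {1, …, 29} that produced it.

23

Try successive powers of 13 modulo 31:
13^1 ≡ 13
13^2 ≡ 14
13^3 ≡ 27
13^4 ≡ 10
13^5 ≡ 6
13^6 ≡ 16
13^7 ≡ 22
13^8 ≡ 7
13^9 ≡ 29
13^10 ≡ 5
13^11 ≡ 3
13^12 ≡ 8
13^13 ≡ 11
13^14 ≡ 19
13^15 ≡ 30
13^16 ≡ 18
13^17 ≡ 17
13^18 ≡ 4
13^19 ≡ 21
13^20 ≡ 25
13^21 ≡ 15
13^22 ≡ 9
13^23 ≡ 24
Found: x = 23.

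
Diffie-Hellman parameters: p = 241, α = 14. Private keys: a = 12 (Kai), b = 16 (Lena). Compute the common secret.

98

Kai sends A = α^a mod p = 14^12 mod 241.
14^1 ≡ 14 (mod 241)
14^2 = (14^1)^2 ≡ 14^2 = 196 ≡ 196 (mod 241)
14^4 = (14^2)^2 ≡ 196^2 = 38416 ≡ 97 (mod 241)
14^8 = (14^4)^2 ≡ 97^2 = 9409 ≡ 10 (mod 241)
14^12 = 14^8 · 14^4 ≡ 10 · 97 ≡ 6 (mod 241).
So A = 6. Lena then computes K = A^b mod p = 6^16 mod 241.
6^1 ≡ 6 (mod 241)
6^2 = (6^1)^2 ≡ 6^2 = 36 ≡ 36 (mod 241)
6^4 = (6^2)^2 ≡ 36^2 = 1296 ≡ 91 (mod 241)
6^8 = (6^4)^2 ≡ 91^2 = 8281 ≡ 87 (mod 241)
6^16 = (6^8)^2 ≡ 87^2 = 7569 ≡ 98 (mod 241)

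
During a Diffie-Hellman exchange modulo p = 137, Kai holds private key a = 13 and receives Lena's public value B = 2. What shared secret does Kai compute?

109

Shared key K = 2^13 mod 137.
2^1 ≡ 2 (mod 137)
2^2 = (2^1)^2 ≡ 2^2 = 4 ≡ 4 (mod 137)
2^4 = (2^2)^2 ≡ 4^2 = 16 ≡ 16 (mod 137)
2^8 = (2^4)^2 ≡ 16^2 = 256 ≡ 119 (mod 137)
2^13 = 2^8 · 2^4 · 2^1 ≡ 119 · 16 · 2 ≡ 109 (mod 137).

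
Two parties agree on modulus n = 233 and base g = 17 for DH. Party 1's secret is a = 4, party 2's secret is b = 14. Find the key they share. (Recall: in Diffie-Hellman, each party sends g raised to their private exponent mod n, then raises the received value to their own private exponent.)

Party 2 sends B = g^b mod n = 17^14 mod 233.
17^1 ≡ 17 (mod 233)
17^2 = (17^1)^2 ≡ 17^2 = 289 ≡ 56 (mod 233)
17^4 = (17^2)^2 ≡ 56^2 = 3136 ≡ 107 (mod 233)
17^8 = (17^4)^2 ≡ 107^2 = 11449 ≡ 32 (mod 233)
17^14 = 17^8 · 17^4 · 17^2 ≡ 32 · 107 · 56 ≡ 218 (mod 233).
So B = 218. Party 1 then computes K = B^a mod n = 218^4 mod 233.
218^1 ≡ 218 (mod 233)
218^2 = (218^1)^2 ≡ 218^2 = 47524 ≡ 225 (mod 233)
218^4 = (218^2)^2 ≡ 225^2 = 50625 ≡ 64 (mod 233)

64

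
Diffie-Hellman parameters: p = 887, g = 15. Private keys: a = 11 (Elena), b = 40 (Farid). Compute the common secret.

282

Elena sends A = g^a mod p = 15^11 mod 887.
15^1 ≡ 15 (mod 887)
15^2 = (15^1)^2 ≡ 15^2 = 225 ≡ 225 (mod 887)
15^4 = (15^2)^2 ≡ 225^2 = 50625 ≡ 66 (mod 887)
15^8 = (15^4)^2 ≡ 66^2 = 4356 ≡ 808 (mod 887)
15^11 = 15^8 · 15^2 · 15^1 ≡ 808 · 225 · 15 ≡ 362 (mod 887).
So A = 362. Farid then computes K = A^b mod p = 362^40 mod 887.
362^1 ≡ 362 (mod 887)
362^2 = (362^1)^2 ≡ 362^2 = 131044 ≡ 655 (mod 887)
362^4 = (362^2)^2 ≡ 655^2 = 429025 ≡ 604 (mod 887)
362^8 = (362^4)^2 ≡ 604^2 = 364816 ≡ 259 (mod 887)
362^16 = (362^8)^2 ≡ 259^2 = 67081 ≡ 556 (mod 887)
362^32 = (362^16)^2 ≡ 556^2 = 309136 ≡ 460 (mod 887)
362^40 = 362^32 · 362^8 ≡ 460 · 259 ≡ 282 (mod 887).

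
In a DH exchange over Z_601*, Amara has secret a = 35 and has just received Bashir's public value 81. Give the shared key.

Shared key K = 81^35 mod 601.
81^1 ≡ 81 (mod 601)
81^2 = (81^1)^2 ≡ 81^2 = 6561 ≡ 551 (mod 601)
81^4 = (81^2)^2 ≡ 551^2 = 303601 ≡ 96 (mod 601)
81^8 = (81^4)^2 ≡ 96^2 = 9216 ≡ 201 (mod 601)
81^16 = (81^8)^2 ≡ 201^2 = 40401 ≡ 134 (mod 601)
81^32 = (81^16)^2 ≡ 134^2 = 17956 ≡ 527 (mod 601)
81^35 = 81^32 · 81^2 · 81^1 ≡ 527 · 551 · 81 ≡ 402 (mod 601).

402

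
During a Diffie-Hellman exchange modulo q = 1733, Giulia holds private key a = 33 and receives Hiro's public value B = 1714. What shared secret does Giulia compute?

374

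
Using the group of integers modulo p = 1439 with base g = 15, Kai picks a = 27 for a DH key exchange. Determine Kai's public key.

Public value = 15^27 mod 1439.
15^1 ≡ 15 (mod 1439)
15^2 = (15^1)^2 ≡ 15^2 = 225 ≡ 225 (mod 1439)
15^4 = (15^2)^2 ≡ 225^2 = 50625 ≡ 260 (mod 1439)
15^8 = (15^4)^2 ≡ 260^2 = 67600 ≡ 1406 (mod 1439)
15^16 = (15^8)^2 ≡ 1406^2 = 1976836 ≡ 1089 (mod 1439)
15^27 = 15^16 · 15^8 · 15^2 · 15^1 ≡ 1089 · 1406 · 225 · 15 ≡ 179 (mod 1439).

179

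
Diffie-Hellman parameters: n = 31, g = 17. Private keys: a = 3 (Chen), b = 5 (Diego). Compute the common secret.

Chen sends A = g^a mod n = 17^3 mod 31.
17^1 ≡ 17 (mod 31)
17^2 = (17^1)^2 ≡ 17^2 = 289 ≡ 10 (mod 31)
17^3 = 17^2 · 17^1 ≡ 10 · 17 ≡ 15 (mod 31).
So A = 15. Diego then computes K = A^b mod n = 15^5 mod 31.
15^1 ≡ 15 (mod 31)
15^2 = (15^1)^2 ≡ 15^2 = 225 ≡ 8 (mod 31)
15^4 = (15^2)^2 ≡ 8^2 = 64 ≡ 2 (mod 31)
15^5 = 15^4 · 15^1 ≡ 2 · 15 ≡ 30 (mod 31).

30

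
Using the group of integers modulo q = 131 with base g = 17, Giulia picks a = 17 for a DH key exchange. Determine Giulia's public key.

95

Public value = 17^17 (mod 131).
17^1 ≡ 17 (mod 131)
17^2 = (17^1)^2 ≡ 17^2 = 289 ≡ 27 (mod 131)
17^4 = (17^2)^2 ≡ 27^2 = 729 ≡ 74 (mod 131)
17^8 = (17^4)^2 ≡ 74^2 = 5476 ≡ 105 (mod 131)
17^16 = (17^8)^2 ≡ 105^2 = 11025 ≡ 21 (mod 131)
17^17 = 17^16 · 17^1 ≡ 21 · 17 ≡ 95 (mod 131).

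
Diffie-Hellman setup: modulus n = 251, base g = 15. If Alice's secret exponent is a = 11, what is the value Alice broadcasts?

Public value = 15^11 (mod 251).
15^1 ≡ 15 (mod 251)
15^2 = (15^1)^2 ≡ 15^2 = 225 ≡ 225 (mod 251)
15^4 = (15^2)^2 ≡ 225^2 = 50625 ≡ 174 (mod 251)
15^8 = (15^4)^2 ≡ 174^2 = 30276 ≡ 156 (mod 251)
15^11 = 15^8 · 15^2 · 15^1 ≡ 156 · 225 · 15 ≡ 153 (mod 251).

153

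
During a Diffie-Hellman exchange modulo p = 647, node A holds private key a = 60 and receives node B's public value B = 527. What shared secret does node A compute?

144

Shared key K = 527^60 mod 647.
527^1 ≡ 527 (mod 647)
527^2 = (527^1)^2 ≡ 527^2 = 277729 ≡ 166 (mod 647)
527^4 = (527^2)^2 ≡ 166^2 = 27556 ≡ 382 (mod 647)
527^8 = (527^4)^2 ≡ 382^2 = 145924 ≡ 349 (mod 647)
527^16 = (527^8)^2 ≡ 349^2 = 121801 ≡ 165 (mod 647)
527^32 = (527^16)^2 ≡ 165^2 = 27225 ≡ 51 (mod 647)
527^60 = 527^32 · 527^16 · 527^8 · 527^4 ≡ 51 · 165 · 349 · 382 ≡ 144 (mod 647).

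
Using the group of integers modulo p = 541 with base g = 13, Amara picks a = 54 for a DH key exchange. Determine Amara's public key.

Public value = 13^54 (mod 541).
13^1 ≡ 13 (mod 541)
13^2 = (13^1)^2 ≡ 13^2 = 169 ≡ 169 (mod 541)
13^4 = (13^2)^2 ≡ 169^2 = 28561 ≡ 429 (mod 541)
13^8 = (13^4)^2 ≡ 429^2 = 184041 ≡ 101 (mod 541)
13^16 = (13^8)^2 ≡ 101^2 = 10201 ≡ 463 (mod 541)
13^32 = (13^16)^2 ≡ 463^2 = 214369 ≡ 133 (mod 541)
13^54 = 13^32 · 13^16 · 13^4 · 13^2 ≡ 133 · 463 · 429 · 169 ≡ 417 (mod 541).

417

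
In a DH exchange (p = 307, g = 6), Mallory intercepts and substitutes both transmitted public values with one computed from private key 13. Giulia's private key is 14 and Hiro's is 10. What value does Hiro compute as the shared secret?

79

Hiro receives Mallory's public value M = 6^13 mod 307 instead of the honest one.
6^1 ≡ 6 (mod 307)
6^2 = (6^1)^2 ≡ 6^2 = 36 ≡ 36 (mod 307)
6^4 = (6^2)^2 ≡ 36^2 = 1296 ≡ 68 (mod 307)
6^8 = (6^4)^2 ≡ 68^2 = 4624 ≡ 19 (mod 307)
6^13 = 6^8 · 6^4 · 6^1 ≡ 19 · 68 · 6 ≡ 77 (mod 307).
So M = 77. Hiro computes K = M^10 mod 307.
77^1 ≡ 77 (mod 307)
77^2 = (77^1)^2 ≡ 77^2 = 5929 ≡ 96 (mod 307)
77^4 = (77^2)^2 ≡ 96^2 = 9216 ≡ 6 (mod 307)
77^8 = (77^4)^2 ≡ 6^2 = 36 ≡ 36 (mod 307)
77^10 = 77^8 · 77^2 ≡ 36 · 96 ≡ 79 (mod 307).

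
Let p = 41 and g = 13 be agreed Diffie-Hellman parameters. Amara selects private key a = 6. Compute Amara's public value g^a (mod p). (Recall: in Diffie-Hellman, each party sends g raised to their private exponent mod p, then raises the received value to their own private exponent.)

2

Public value = 13^6 (mod 41).
13^1 ≡ 13 (mod 41)
13^2 = (13^1)^2 ≡ 13^2 = 169 ≡ 5 (mod 41)
13^4 = (13^2)^2 ≡ 5^2 = 25 ≡ 25 (mod 41)
13^6 = 13^4 · 13^2 ≡ 25 · 5 ≡ 2 (mod 41).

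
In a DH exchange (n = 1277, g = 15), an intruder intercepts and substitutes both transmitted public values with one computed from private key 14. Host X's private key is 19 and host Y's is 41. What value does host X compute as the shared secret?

Host X receives an intruder's public value M = 15^14 mod 1277 instead of the honest one.
15^1 ≡ 15 (mod 1277)
15^2 = (15^1)^2 ≡ 15^2 = 225 ≡ 225 (mod 1277)
15^4 = (15^2)^2 ≡ 225^2 = 50625 ≡ 822 (mod 1277)
15^8 = (15^4)^2 ≡ 822^2 = 675684 ≡ 151 (mod 1277)
15^14 = 15^8 · 15^4 · 15^2 ≡ 151 · 822 · 225 ≡ 737 (mod 1277).
So M = 737. Host X computes K = M^19 mod 1277.
737^1 ≡ 737 (mod 1277)
737^2 = (737^1)^2 ≡ 737^2 = 543169 ≡ 444 (mod 1277)
737^4 = (737^2)^2 ≡ 444^2 = 197136 ≡ 478 (mod 1277)
737^8 = (737^4)^2 ≡ 478^2 = 228484 ≡ 1178 (mod 1277)
737^16 = (737^8)^2 ≡ 1178^2 = 1387684 ≡ 862 (mod 1277)
737^19 = 737^16 · 737^2 · 737^1 ≡ 862 · 444 · 737 ≡ 391 (mod 1277).

391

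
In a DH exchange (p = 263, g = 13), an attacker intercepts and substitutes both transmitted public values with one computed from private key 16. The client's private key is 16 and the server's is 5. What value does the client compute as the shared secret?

The client receives an attacker's public value M = 13^16 mod 263 instead of the honest one.
13^1 ≡ 13 (mod 263)
13^2 = (13^1)^2 ≡ 13^2 = 169 ≡ 169 (mod 263)
13^4 = (13^2)^2 ≡ 169^2 = 28561 ≡ 157 (mod 263)
13^8 = (13^4)^2 ≡ 157^2 = 24649 ≡ 190 (mod 263)
13^16 = (13^8)^2 ≡ 190^2 = 36100 ≡ 69 (mod 263)
So M = 69. The client computes K = M^16 mod 263.
69^1 ≡ 69 (mod 263)
69^2 = (69^1)^2 ≡ 69^2 = 4761 ≡ 27 (mod 263)
69^4 = (69^2)^2 ≡ 27^2 = 729 ≡ 203 (mod 263)
69^8 = (69^4)^2 ≡ 203^2 = 41209 ≡ 181 (mod 263)
69^16 = (69^8)^2 ≡ 181^2 = 32761 ≡ 149 (mod 263)

149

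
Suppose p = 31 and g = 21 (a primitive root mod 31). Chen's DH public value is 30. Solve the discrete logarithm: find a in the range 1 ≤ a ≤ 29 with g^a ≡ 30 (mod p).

Try successive powers of 21 modulo 31:
21^1 ≡ 21
21^2 ≡ 7
21^3 ≡ 23
21^4 ≡ 18
21^5 ≡ 6
21^6 ≡ 2
21^7 ≡ 11
21^8 ≡ 14
21^9 ≡ 15
21^10 ≡ 5
21^11 ≡ 12
21^12 ≡ 4
21^13 ≡ 22
21^14 ≡ 28
21^15 ≡ 30
Found: a = 15.

15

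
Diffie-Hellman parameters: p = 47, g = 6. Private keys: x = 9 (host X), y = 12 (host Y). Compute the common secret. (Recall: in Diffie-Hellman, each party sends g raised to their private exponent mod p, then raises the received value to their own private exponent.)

Host Y sends B = g^y mod p = 6^12 mod 47.
6^1 ≡ 6 (mod 47)
6^2 = (6^1)^2 ≡ 6^2 = 36 ≡ 36 (mod 47)
6^4 = (6^2)^2 ≡ 36^2 = 1296 ≡ 27 (mod 47)
6^8 = (6^4)^2 ≡ 27^2 = 729 ≡ 24 (mod 47)
6^12 = 6^8 · 6^4 ≡ 24 · 27 ≡ 37 (mod 47).
So B = 37. Host X then computes K = B^x mod p = 37^9 mod 47.
37^1 ≡ 37 (mod 47)
37^2 = (37^1)^2 ≡ 37^2 = 1369 ≡ 6 (mod 47)
37^4 = (37^2)^2 ≡ 6^2 = 36 ≡ 36 (mod 47)
37^8 = (37^4)^2 ≡ 36^2 = 1296 ≡ 27 (mod 47)
37^9 = 37^8 · 37^1 ≡ 27 · 37 ≡ 12 (mod 47).

12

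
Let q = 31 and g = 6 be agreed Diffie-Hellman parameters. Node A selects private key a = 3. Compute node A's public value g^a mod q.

30

Public value = 6^3 mod 31.
6^1 ≡ 6 (mod 31)
6^2 = (6^1)^2 ≡ 6^2 = 36 ≡ 5 (mod 31)
6^3 = 6^2 · 6^1 ≡ 5 · 6 ≡ 30 (mod 31).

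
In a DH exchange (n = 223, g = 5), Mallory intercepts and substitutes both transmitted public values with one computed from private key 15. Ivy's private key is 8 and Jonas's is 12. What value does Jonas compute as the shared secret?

Jonas receives Mallory's public value M = 5^15 mod 223 instead of the honest one.
5^1 ≡ 5 (mod 223)
5^2 = (5^1)^2 ≡ 5^2 = 25 ≡ 25 (mod 223)
5^4 = (5^2)^2 ≡ 25^2 = 625 ≡ 179 (mod 223)
5^8 = (5^4)^2 ≡ 179^2 = 32041 ≡ 152 (mod 223)
5^15 = 5^8 · 5^4 · 5^2 · 5^1 ≡ 152 · 179 · 25 · 5 ≡ 27 (mod 223).
So M = 27. Jonas computes K = M^12 mod 223.
27^1 ≡ 27 (mod 223)
27^2 = (27^1)^2 ≡ 27^2 = 729 ≡ 60 (mod 223)
27^4 = (27^2)^2 ≡ 60^2 = 3600 ≡ 32 (mod 223)
27^8 = (27^4)^2 ≡ 32^2 = 1024 ≡ 132 (mod 223)
27^12 = 27^8 · 27^4 ≡ 132 · 32 ≡ 210 (mod 223).

210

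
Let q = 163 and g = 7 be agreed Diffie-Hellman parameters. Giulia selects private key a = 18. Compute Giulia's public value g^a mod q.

Public value = 7^18 mod 163.
7^1 ≡ 7 (mod 163)
7^2 = (7^1)^2 ≡ 7^2 = 49 ≡ 49 (mod 163)
7^4 = (7^2)^2 ≡ 49^2 = 2401 ≡ 119 (mod 163)
7^8 = (7^4)^2 ≡ 119^2 = 14161 ≡ 143 (mod 163)
7^16 = (7^8)^2 ≡ 143^2 = 20449 ≡ 74 (mod 163)
7^18 = 7^16 · 7^2 ≡ 74 · 49 ≡ 40 (mod 163).

40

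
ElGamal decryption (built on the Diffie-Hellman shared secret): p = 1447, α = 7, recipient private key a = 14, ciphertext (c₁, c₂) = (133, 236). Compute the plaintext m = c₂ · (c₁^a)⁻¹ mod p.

Shared mask s = c₁^a mod p = 133^14 mod 1447.
133^1 ≡ 133 (mod 1447)
133^2 = (133^1)^2 ≡ 133^2 = 17689 ≡ 325 (mod 1447)
133^4 = (133^2)^2 ≡ 325^2 = 105625 ≡ 1441 (mod 1447)
133^8 = (133^4)^2 ≡ 1441^2 = 2076481 ≡ 36 (mod 1447)
133^14 = 133^8 · 133^4 · 133^2 ≡ 36 · 1441 · 325 ≡ 703 (mod 1447).
So s = 703; s⁻¹ ≡ 247 (mod 1447).
m = c₂ · s⁻¹ mod 1447 = 236 · 247 mod 1447 = 412.

412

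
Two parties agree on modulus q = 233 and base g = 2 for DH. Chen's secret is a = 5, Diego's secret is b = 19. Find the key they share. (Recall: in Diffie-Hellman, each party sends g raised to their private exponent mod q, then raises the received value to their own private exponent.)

Diego sends B = g^b mod q = 2^19 mod 233.
2^1 ≡ 2 (mod 233)
2^2 = (2^1)^2 ≡ 2^2 = 4 ≡ 4 (mod 233)
2^4 = (2^2)^2 ≡ 4^2 = 16 ≡ 16 (mod 233)
2^8 = (2^4)^2 ≡ 16^2 = 256 ≡ 23 (mod 233)
2^16 = (2^8)^2 ≡ 23^2 = 529 ≡ 63 (mod 233)
2^19 = 2^16 · 2^2 · 2^1 ≡ 63 · 4 · 2 ≡ 38 (mod 233).
So B = 38. Chen then computes K = B^a mod q = 38^5 mod 233.
38^1 ≡ 38 (mod 233)
38^2 = (38^1)^2 ≡ 38^2 = 1444 ≡ 46 (mod 233)
38^4 = (38^2)^2 ≡ 46^2 = 2116 ≡ 19 (mod 233)
38^5 = 38^4 · 38^1 ≡ 19 · 38 ≡ 23 (mod 233).

23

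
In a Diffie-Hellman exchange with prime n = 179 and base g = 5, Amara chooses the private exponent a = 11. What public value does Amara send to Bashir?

147

Public value = 5^11 mod 179.
5^1 ≡ 5 (mod 179)
5^2 = (5^1)^2 ≡ 5^2 = 25 ≡ 25 (mod 179)
5^4 = (5^2)^2 ≡ 25^2 = 625 ≡ 88 (mod 179)
5^8 = (5^4)^2 ≡ 88^2 = 7744 ≡ 47 (mod 179)
5^11 = 5^8 · 5^2 · 5^1 ≡ 47 · 25 · 5 ≡ 147 (mod 179).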